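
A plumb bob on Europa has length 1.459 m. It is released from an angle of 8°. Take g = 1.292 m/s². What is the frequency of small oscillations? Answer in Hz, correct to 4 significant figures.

T = 2π√(L/g) = 2π√(1.459/1.292) = 6.6769 s, so f = 1/T = 0.1498 Hz.

0.1498 Hz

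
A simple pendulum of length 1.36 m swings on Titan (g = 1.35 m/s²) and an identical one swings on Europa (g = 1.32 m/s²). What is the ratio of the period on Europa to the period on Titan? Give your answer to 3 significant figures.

T ∝ 1/√g, so T₂/T₁ = √(g₁/g₂) = √(1.35/1.32) = 1.01.

1.01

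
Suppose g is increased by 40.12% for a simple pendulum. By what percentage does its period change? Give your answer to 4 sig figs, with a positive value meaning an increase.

T ∝ 1/√g, so T'/T = 1/√(1.4012) = 0.84479.
Percentage change in T = (0.84479 − 1) × 100% = -15.52%.

-15.52%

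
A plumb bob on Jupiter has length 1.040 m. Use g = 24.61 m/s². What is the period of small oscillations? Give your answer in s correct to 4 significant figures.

T = 2π√(L/g) = 2π√(1.040/24.61) = 2π × 0.20557 = 1.292 s.

1.292 s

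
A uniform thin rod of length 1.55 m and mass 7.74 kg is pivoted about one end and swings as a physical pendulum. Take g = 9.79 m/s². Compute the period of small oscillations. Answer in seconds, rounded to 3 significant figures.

For a physical pendulum T = 2π√(I/(mgd)), with d = 0.7750 m from pivot to centre of mass.
I_cm = mL²/12 = 7.74 × 1.55²/12 = 1.550 kg·m²; I = I_cm + md² = 1.550 + 7.74 × 0.7750² = 6.198 kg·m².
T = 2π√(6.198/(7.74 × 9.79 × 0.7750)) = 2.04 s.

2.04 s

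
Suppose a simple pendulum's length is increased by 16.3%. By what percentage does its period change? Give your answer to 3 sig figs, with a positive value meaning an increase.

7.84%

T ∝ √L, so T'/T = √(1.163) = 1.078.
Percentage change in T = (1.078 − 1) × 100% = 7.84%.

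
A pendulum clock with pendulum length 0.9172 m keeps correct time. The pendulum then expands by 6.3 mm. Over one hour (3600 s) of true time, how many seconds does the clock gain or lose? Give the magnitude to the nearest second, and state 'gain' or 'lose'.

T ∝ √L, so T'/T = √(0.92350/0.9172) = 1.00343.
In 3600 s of true time the clock registers 3600/1.00343 = 3587.7 s, so it loses 12 s.

lose 12 s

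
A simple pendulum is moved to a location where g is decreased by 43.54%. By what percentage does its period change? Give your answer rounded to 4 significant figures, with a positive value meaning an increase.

33.09%

T ∝ 1/√g, so T'/T = 1/√(0.56460) = 1.3309.
Percentage change in T = (1.3309 − 1) × 100% = 33.09%.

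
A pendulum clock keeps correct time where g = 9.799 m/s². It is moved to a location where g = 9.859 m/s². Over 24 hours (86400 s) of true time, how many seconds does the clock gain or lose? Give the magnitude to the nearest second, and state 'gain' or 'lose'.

gain 264 s

The clock's period scales as T ∝ 1/√g, so T'/T = √(9.799/9.859) = 0.996952.
In 86400 s of true time the clock registers 86400/0.996952 = 86664.1 s, so it gains 264 s.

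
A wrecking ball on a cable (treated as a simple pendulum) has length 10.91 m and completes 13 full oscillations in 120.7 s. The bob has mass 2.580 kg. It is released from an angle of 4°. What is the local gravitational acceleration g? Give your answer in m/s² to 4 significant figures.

4.996 m/s²

T = 120.7/13 = 9.2846 s.
From T = 2π√(L/g), g = 4π²L/T² = 4π² × 10.91/9.2846² = 4.996 m/s².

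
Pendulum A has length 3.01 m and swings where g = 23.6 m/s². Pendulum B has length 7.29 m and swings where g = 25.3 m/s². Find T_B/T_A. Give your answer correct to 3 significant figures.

1.50

T = 2π√(L/g), so T_B/T_A = √((L_B/g_B)/(L_A/g_A)) = √((7.29/25.3)/(3.01/23.6)) = 1.50.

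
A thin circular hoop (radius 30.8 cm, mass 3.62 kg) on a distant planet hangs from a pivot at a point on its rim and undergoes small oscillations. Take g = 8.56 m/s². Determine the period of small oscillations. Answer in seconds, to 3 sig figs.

I_cm = mr² = 0.3434 kg·m². The pivot is at distance d = 0.308 m from the centre of mass.
By the parallel-axis theorem, I = I_cm + md² = 0.3434 + 0.3434 = 0.6868 kg·m².
T = 2π√(I/(mgd)) = 2π√(0.6868/(3.62 × 8.56 × 0.308)) = 1.69 s.

1.69 s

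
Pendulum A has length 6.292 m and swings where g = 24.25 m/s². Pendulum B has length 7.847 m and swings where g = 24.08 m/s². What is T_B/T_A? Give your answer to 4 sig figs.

1.121

T = 2π√(L/g), so T_B/T_A = √((L_B/g_B)/(L_A/g_A)) = √((7.847/24.08)/(6.292/24.25)) = 1.121.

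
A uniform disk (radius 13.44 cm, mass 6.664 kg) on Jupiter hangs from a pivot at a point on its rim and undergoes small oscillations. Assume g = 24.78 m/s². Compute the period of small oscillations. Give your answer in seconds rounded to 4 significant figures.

0.5667 s

I_cm = ½mr² = 0.060187 kg·m². The pivot is at distance d = 0.1344 m from the centre of mass.
By the parallel-axis theorem, I = I_cm + md² = 0.060187 + 0.12037 = 0.18056 kg·m².
T = 2π√(I/(mgd)) = 2π√(0.18056/(6.664 × 24.78 × 0.1344)) = 0.5667 s.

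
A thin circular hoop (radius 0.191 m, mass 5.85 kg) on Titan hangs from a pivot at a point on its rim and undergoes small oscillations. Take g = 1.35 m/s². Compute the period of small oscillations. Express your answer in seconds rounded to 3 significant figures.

I_cm = mr² = 0.2134 kg·m². The pivot is at distance d = 0.191 m from the centre of mass.
By the parallel-axis theorem, I = I_cm + md² = 0.2134 + 0.2134 = 0.4268 kg·m².
T = 2π√(I/(mgd)) = 2π√(0.4268/(5.85 × 1.35 × 0.191)) = 3.34 s.

3.34 s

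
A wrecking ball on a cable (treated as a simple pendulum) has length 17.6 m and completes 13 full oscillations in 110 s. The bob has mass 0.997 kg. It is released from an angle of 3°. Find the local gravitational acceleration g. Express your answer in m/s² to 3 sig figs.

T = 110/13 = 8.462 s.
From T = 2π√(L/g), g = 4π²L/T² = 4π² × 17.6/8.462² = 9.70 m/s².

9.70 m/s²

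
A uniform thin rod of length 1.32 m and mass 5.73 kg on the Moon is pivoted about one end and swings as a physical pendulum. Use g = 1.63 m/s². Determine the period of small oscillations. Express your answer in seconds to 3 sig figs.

For a physical pendulum T = 2π√(I/(mgd)), with d = 0.6600 m from pivot to centre of mass.
I_cm = mL²/12 = 5.73 × 1.32²/12 = 0.8320 kg·m²; I = I_cm + md² = 0.8320 + 5.73 × 0.6600² = 3.328 kg·m².
T = 2π√(3.328/(5.73 × 1.63 × 0.6600)) = 4.62 s.

4.62 s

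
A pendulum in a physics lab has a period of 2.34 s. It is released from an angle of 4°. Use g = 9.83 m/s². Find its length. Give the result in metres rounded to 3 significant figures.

1.36 m

From T = 2π√(L/g), L = gT²/(4π²) = 9.83 × 2.340²/(4π²) = 1.36 m.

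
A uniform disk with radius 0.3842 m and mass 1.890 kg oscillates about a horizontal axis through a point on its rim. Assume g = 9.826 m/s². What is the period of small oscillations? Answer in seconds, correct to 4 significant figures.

I_cm = ½mr² = 0.13949 kg·m². The pivot is at distance d = 0.3842 m from the centre of mass.
By the parallel-axis theorem, I = I_cm + md² = 0.13949 + 0.27898 = 0.41847 kg·m².
T = 2π√(I/(mgd)) = 2π√(0.41847/(1.890 × 9.826 × 0.3842)) = 1.522 s.

1.522 s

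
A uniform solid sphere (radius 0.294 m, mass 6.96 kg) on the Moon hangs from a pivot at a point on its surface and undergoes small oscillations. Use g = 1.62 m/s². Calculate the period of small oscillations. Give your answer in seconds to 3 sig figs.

I_cm = (2/5)mr² = 0.2406 kg·m². The pivot is at distance d = 0.294 m from the centre of mass.
By the parallel-axis theorem, I = I_cm + md² = 0.2406 + 0.6016 = 0.8422 kg·m².
T = 2π√(I/(mgd)) = 2π√(0.8422/(6.96 × 1.62 × 0.294)) = 3.17 s.

3.17 s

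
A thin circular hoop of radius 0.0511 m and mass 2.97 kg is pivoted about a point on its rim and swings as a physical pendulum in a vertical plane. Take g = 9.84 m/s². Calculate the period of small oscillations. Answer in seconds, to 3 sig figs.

0.640 s

I_cm = mr² = 0.007755 kg·m². The pivot is at distance d = 0.0511 m from the centre of mass.
By the parallel-axis theorem, I = I_cm + md² = 0.007755 + 0.007755 = 0.01551 kg·m².
T = 2π√(I/(mgd)) = 2π√(0.01551/(2.97 × 9.84 × 0.0511)) = 0.640 s.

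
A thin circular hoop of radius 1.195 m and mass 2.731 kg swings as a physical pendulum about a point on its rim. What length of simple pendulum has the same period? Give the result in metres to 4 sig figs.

2.390 m

The equivalent simple-pendulum length is L_eq = I/(md), where I is about the pivot and d = 1.1950 m.
I_cm = mR² = 3.8999 kg·m², so I = I_cm + md² = 3.8999 + 3.8999 = 7.7999 kg·m².
L_eq = 7.7999/(2.731 × 1.1950) = 2.390 m.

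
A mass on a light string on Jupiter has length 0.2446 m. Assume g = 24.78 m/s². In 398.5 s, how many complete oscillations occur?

T = 2π√(L/g) = 2π√(0.2446/24.78) = 0.62425 s.
Number of complete oscillations = ⌊398.5/0.62425⌋ = ⌊638.37⌋ = 638.

638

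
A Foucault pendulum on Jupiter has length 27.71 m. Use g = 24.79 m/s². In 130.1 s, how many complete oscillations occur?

T = 2π√(L/g) = 2π√(27.71/24.79) = 6.6429 s.
Number of complete oscillations = ⌊130.1/6.6429⌋ = ⌊19.585⌋ = 19.

19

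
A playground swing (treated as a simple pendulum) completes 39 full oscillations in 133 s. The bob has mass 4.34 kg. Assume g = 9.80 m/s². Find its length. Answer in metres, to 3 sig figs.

T = 133/39 = 3.410 s.
From T = 2π√(L/g), L = gT²/(4π²) = 9.80 × 3.410²/(4π²) = 2.89 m.

2.89 m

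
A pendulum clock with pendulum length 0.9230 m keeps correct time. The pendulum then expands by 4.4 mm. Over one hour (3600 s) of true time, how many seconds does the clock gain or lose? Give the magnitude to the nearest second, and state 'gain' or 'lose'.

T ∝ √L, so T'/T = √(0.92740/0.9230) = 1.00238.
In 3600 s of true time the clock registers 3600/1.00238 = 3591.4 s, so it loses 9 s.

lose 9 s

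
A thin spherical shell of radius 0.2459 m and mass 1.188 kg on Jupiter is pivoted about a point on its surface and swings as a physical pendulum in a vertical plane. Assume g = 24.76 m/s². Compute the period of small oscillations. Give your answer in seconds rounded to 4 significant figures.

0.8084 s

I_cm = (2/3)mr² = 0.047890 kg·m². The pivot is at distance d = 0.2459 m from the centre of mass.
By the parallel-axis theorem, I = I_cm + md² = 0.047890 + 0.071835 = 0.11972 kg·m².
T = 2π√(I/(mgd)) = 2π√(0.11972/(1.188 × 24.76 × 0.2459)) = 0.8084 s.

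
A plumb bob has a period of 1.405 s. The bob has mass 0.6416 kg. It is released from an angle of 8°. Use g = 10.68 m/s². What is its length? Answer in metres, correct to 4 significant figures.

From T = 2π√(L/g), L = gT²/(4π²) = 10.68 × 1.4050²/(4π²) = 0.5340 m.

0.5340 m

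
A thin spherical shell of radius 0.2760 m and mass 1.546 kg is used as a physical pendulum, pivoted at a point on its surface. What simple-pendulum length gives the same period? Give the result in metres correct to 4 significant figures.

The equivalent simple-pendulum length is L_eq = I/(md), where I is about the pivot and d = 0.27600 m.
I_cm = (2/3)mR² = 0.078512 kg·m², so I = I_cm + md² = 0.078512 + 0.11777 = 0.19628 kg·m².
L_eq = 0.19628/(1.546 × 0.27600) = 0.4600 m.

0.4600 m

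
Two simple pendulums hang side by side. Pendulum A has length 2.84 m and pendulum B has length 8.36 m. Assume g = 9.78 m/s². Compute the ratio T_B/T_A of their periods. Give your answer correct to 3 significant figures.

T ∝ √L, so T_B/T_A = √(L_B/L_A) = √(8.36/2.84) = 1.72.

1.72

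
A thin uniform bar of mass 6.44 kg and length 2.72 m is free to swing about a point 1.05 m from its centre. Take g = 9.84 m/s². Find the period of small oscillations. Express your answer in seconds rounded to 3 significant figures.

2.56 s

For a physical pendulum T = 2π√(I/(mgd)), with d = 1.050 m from pivot to centre of mass.
I_cm = mL²/12 = 6.44 × 2.72²/12 = 3.970 kg·m²; I = I_cm + md² = 3.970 + 6.44 × 1.050² = 11.07 kg·m².
T = 2π√(11.07/(6.44 × 9.84 × 1.050)) = 2.56 s.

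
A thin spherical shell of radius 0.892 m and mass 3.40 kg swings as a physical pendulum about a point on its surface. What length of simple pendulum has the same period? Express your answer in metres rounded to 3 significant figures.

1.49 m

The equivalent simple-pendulum length is L_eq = I/(md), where I is about the pivot and d = 0.8920 m.
I_cm = (2/3)mR² = 1.804 kg·m², so I = I_cm + md² = 1.804 + 2.705 = 4.509 kg·m².
L_eq = 4.509/(3.40 × 0.8920) = 1.49 m.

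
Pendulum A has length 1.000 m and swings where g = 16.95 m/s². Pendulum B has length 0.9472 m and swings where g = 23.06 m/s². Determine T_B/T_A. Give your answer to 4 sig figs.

0.8344

T = 2π√(L/g), so T_B/T_A = √((L_B/g_B)/(L_A/g_A)) = √((0.9472/23.06)/(1.000/16.95)) = 0.8344.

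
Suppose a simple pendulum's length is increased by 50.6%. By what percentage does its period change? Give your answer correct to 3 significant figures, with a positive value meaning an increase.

22.7%

T ∝ √L, so T'/T = √(1.506) = 1.227.
Percentage change in T = (1.227 − 1) × 100% = 22.7%.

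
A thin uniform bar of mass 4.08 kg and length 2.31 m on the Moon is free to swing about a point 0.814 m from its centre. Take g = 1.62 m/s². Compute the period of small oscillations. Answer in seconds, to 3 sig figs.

5.76 s

For a physical pendulum T = 2π√(I/(mgd)), with d = 0.8140 m from pivot to centre of mass.
I_cm = mL²/12 = 4.08 × 2.31²/12 = 1.814 kg·m²; I = I_cm + md² = 1.814 + 4.08 × 0.8140² = 4.518 kg·m².
T = 2π√(4.518/(4.08 × 1.62 × 0.8140)) = 5.76 s.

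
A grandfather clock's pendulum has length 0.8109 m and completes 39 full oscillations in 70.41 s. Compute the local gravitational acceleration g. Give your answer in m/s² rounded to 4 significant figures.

9.822 m/s²

T = 70.41/39 = 1.8054 s.
From T = 2π√(L/g), g = 4π²L/T² = 4π² × 0.8109/1.8054² = 9.822 m/s².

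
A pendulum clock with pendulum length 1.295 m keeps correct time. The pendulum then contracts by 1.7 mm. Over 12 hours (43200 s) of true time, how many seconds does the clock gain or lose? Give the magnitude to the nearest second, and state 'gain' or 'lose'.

T ∝ √L, so T'/T = √(1.29330/1.295) = 0.999343.
In 43200 s of true time the clock registers 43200/0.999343 = 43228.4 s, so it gains 28 s.

gain 28 s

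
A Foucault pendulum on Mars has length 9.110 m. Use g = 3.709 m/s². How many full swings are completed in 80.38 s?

8

T = 2π√(L/g) = 2π√(9.110/3.709) = 9.8472 s.
Number of complete oscillations = ⌊80.38/9.8472⌋ = ⌊8.1628⌋ = 8.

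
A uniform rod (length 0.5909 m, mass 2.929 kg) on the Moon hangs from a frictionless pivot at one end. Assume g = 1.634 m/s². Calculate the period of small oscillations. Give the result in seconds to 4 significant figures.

3.085 s

For a physical pendulum T = 2π√(I/(mgd)), with d = 0.29545 m from pivot to centre of mass.
I_cm = mL²/12 = 2.929 × 0.5909²/12 = 0.085225 kg·m²; I = I_cm + md² = 0.085225 + 2.929 × 0.29545² = 0.34090 kg·m².
T = 2π√(0.34090/(2.929 × 1.634 × 0.29545)) = 3.085 s.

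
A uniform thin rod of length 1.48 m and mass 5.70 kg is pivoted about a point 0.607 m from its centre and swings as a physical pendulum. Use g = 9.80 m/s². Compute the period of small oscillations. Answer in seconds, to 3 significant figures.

For a physical pendulum T = 2π√(I/(mgd)), with d = 0.6070 m from pivot to centre of mass.
I_cm = mL²/12 = 5.70 × 1.48²/12 = 1.040 kg·m²; I = I_cm + md² = 1.040 + 5.70 × 0.6070² = 3.141 kg·m².
T = 2π√(3.141/(5.70 × 9.80 × 0.6070)) = 1.91 s.

1.91 s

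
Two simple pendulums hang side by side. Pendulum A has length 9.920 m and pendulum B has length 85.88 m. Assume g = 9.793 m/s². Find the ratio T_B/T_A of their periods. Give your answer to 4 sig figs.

2.942

T ∝ √L, so T_B/T_A = √(L_B/L_A) = √(85.88/9.920) = 2.942.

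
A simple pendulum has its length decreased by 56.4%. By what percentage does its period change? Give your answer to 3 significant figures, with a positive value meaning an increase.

T ∝ √L, so T'/T = √(0.4360) = 0.6603.
Percentage change in T = (0.6603 − 1) × 100% = -34.0%.

-34.0%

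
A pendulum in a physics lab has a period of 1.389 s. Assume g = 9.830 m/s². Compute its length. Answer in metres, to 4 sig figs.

From T = 2π√(L/g), L = gT²/(4π²) = 9.830 × 1.3890²/(4π²) = 0.4804 m.

0.4804 m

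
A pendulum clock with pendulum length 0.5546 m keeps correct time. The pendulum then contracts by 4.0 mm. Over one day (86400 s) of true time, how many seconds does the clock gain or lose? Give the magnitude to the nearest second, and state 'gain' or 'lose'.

T ∝ √L, so T'/T = √(0.55060/0.5546) = 0.996387.
In 86400 s of true time the clock registers 86400/0.996387 = 86713.3 s, so it gains 313 s.

gain 313 s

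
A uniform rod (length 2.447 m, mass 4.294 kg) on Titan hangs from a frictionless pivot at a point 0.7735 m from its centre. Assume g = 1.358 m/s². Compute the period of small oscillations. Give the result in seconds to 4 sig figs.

6.422 s

For a physical pendulum T = 2π√(I/(mgd)), with d = 0.77350 m from pivot to centre of mass.
I_cm = mL²/12 = 4.294 × 2.447²/12 = 2.1426 kg·m²; I = I_cm + md² = 2.1426 + 4.294 × 0.77350² = 4.7117 kg·m².
T = 2π√(4.7117/(4.294 × 1.358 × 0.77350)) = 6.422 s.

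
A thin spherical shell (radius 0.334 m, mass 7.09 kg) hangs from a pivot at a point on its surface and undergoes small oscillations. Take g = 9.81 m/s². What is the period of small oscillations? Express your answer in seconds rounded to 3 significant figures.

I_cm = (2/3)mr² = 0.5273 kg·m². The pivot is at distance d = 0.334 m from the centre of mass.
By the parallel-axis theorem, I = I_cm + md² = 0.5273 + 0.7909 = 1.318 kg·m².
T = 2π√(I/(mgd)) = 2π√(1.318/(7.09 × 9.81 × 0.334)) = 1.50 s.

1.50 s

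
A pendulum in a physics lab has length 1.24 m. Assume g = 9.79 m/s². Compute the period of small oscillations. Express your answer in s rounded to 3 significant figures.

T = 2π√(L/g) = 2π√(1.24/9.79) = 2π × 0.3559 = 2.24 s.

2.24 s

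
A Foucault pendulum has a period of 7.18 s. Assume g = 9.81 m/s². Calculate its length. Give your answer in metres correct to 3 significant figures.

12.8 m

From T = 2π√(L/g), L = gT²/(4π²) = 9.81 × 7.180²/(4π²) = 12.8 m.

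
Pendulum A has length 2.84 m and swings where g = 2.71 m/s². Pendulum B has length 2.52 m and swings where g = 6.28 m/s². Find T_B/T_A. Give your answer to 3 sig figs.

T = 2π√(L/g), so T_B/T_A = √((L_B/g_B)/(L_A/g_A)) = √((2.52/6.28)/(2.84/2.71)) = 0.619.

0.619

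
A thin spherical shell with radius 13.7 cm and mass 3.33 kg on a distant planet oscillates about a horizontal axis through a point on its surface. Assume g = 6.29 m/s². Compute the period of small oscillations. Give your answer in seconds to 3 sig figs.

1.20 s

I_cm = (2/3)mr² = 0.04167 kg·m². The pivot is at distance d = 0.137 m from the centre of mass.
By the parallel-axis theorem, I = I_cm + md² = 0.04167 + 0.06250 = 0.1042 kg·m².
T = 2π√(I/(mgd)) = 2π√(0.1042/(3.33 × 6.29 × 0.137)) = 1.20 s.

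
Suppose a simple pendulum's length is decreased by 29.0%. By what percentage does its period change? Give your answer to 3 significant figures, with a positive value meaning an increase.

T ∝ √L, so T'/T = √(0.7100) = 0.8426.
Percentage change in T = (0.8426 − 1) × 100% = -15.7%.

-15.7%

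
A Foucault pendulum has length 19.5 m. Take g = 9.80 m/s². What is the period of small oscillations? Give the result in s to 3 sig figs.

T = 2π√(L/g) = 2π√(19.5/9.80) = 2π × 1.411 = 8.86 s.

8.86 s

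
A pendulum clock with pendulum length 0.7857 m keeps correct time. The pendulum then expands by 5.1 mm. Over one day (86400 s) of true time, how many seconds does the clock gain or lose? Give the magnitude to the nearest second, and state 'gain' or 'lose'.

lose 279 s

T ∝ √L, so T'/T = √(0.79080/0.7857) = 1.00324.
In 86400 s of true time the clock registers 86400/1.00324 = 86120.9 s, so it loses 279 s.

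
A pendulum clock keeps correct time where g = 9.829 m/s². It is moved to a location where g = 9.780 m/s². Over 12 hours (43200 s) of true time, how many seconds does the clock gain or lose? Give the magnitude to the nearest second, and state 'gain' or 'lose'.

lose 108 s

The clock's period scales as T ∝ 1/√g, so T'/T = √(9.829/9.780) = 1.00250.
In 43200 s of true time the clock registers 43200/1.00250 = 43092.2 s, so it loses 108 s.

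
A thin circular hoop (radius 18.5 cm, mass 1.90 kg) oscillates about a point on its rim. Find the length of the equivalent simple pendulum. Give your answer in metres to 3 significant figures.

0.370 m

The equivalent simple-pendulum length is L_eq = I/(md), where I is about the pivot and d = 0.1850 m.
I_cm = mR² = 0.06503 kg·m², so I = I_cm + md² = 0.06503 + 0.06503 = 0.1301 kg·m².
L_eq = 0.1301/(1.90 × 0.1850) = 0.370 m.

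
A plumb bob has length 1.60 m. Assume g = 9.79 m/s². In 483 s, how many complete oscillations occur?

T = 2π√(L/g) = 2π√(1.60/9.79) = 2.540 s.
Number of complete oscillations = ⌊483/2.540⌋ = ⌊190.2⌋ = 190.

190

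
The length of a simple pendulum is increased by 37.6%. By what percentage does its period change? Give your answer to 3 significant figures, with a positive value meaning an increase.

17.3%

T ∝ √L, so T'/T = √(1.376) = 1.173.
Percentage change in T = (1.173 − 1) × 100% = 17.3%.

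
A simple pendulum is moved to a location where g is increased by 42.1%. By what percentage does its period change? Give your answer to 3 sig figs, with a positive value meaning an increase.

-16.1%

T ∝ 1/√g, so T'/T = 1/√(1.421) = 0.8389.
Percentage change in T = (0.8389 − 1) × 100% = -16.1%.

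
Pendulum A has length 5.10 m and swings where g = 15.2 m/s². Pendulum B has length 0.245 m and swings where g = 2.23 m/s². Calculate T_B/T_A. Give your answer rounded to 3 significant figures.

T = 2π√(L/g), so T_B/T_A = √((L_B/g_B)/(L_A/g_A)) = √((0.245/2.23)/(5.10/15.2)) = 0.572.

0.572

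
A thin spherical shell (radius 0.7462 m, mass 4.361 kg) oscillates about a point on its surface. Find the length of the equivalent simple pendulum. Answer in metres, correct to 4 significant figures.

The equivalent simple-pendulum length is L_eq = I/(md), where I is about the pivot and d = 0.74620 m.
I_cm = (2/3)mR² = 1.6188 kg·m², so I = I_cm + md² = 1.6188 + 2.4283 = 4.0471 kg·m².
L_eq = 4.0471/(4.361 × 0.74620) = 1.244 m.

1.244 m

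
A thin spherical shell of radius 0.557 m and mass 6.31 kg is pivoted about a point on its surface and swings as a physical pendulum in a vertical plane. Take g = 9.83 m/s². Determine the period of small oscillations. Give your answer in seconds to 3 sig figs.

I_cm = (2/3)mr² = 1.305 kg·m². The pivot is at distance d = 0.557 m from the centre of mass.
By the parallel-axis theorem, I = I_cm + md² = 1.305 + 1.958 = 3.263 kg·m².
T = 2π√(I/(mgd)) = 2π√(3.263/(6.31 × 9.83 × 0.557)) = 1.93 s.

1.93 s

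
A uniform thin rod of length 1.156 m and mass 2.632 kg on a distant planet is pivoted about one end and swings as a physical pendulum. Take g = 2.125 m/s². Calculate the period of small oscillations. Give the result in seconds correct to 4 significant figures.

3.784 s

For a physical pendulum T = 2π√(I/(mgd)), with d = 0.57800 m from pivot to centre of mass.
I_cm = mL²/12 = 2.632 × 1.156²/12 = 0.29310 kg·m²; I = I_cm + md² = 0.29310 + 2.632 × 0.57800² = 1.1724 kg·m².
T = 2π√(1.1724/(2.632 × 2.125 × 0.57800)) = 3.784 s.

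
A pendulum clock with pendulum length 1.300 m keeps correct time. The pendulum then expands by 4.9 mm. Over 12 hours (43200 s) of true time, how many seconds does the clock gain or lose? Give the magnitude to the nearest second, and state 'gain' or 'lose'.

T ∝ √L, so T'/T = √(1.30490/1.300) = 1.00188.
In 43200 s of true time the clock registers 43200/1.00188 = 43118.8 s, so it loses 81 s.

lose 81 s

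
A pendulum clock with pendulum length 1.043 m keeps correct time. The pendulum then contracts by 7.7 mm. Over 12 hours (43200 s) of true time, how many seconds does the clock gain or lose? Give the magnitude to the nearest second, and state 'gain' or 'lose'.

gain 160 s

T ∝ √L, so T'/T = √(1.03530/1.043) = 0.996302.
In 43200 s of true time the clock registers 43200/0.996302 = 43360.4 s, so it gains 160 s.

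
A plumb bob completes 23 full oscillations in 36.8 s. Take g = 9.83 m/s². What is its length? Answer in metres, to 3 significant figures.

T = 36.8/23 = 1.600 s.
From T = 2π√(L/g), L = gT²/(4π²) = 9.83 × 1.600²/(4π²) = 0.637 m.

0.637 m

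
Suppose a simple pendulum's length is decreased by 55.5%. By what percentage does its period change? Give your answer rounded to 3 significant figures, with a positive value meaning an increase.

T ∝ √L, so T'/T = √(0.4450) = 0.6671.
Percentage change in T = (0.6671 − 1) × 100% = -33.3%.

-33.3%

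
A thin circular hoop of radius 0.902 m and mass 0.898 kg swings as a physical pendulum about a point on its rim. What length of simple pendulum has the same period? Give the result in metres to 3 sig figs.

The equivalent simple-pendulum length is L_eq = I/(md), where I is about the pivot and d = 0.9020 m.
I_cm = mR² = 0.7306 kg·m², so I = I_cm + md² = 0.7306 + 0.7306 = 1.461 kg·m².
L_eq = 1.461/(0.898 × 0.9020) = 1.80 m.

1.80 m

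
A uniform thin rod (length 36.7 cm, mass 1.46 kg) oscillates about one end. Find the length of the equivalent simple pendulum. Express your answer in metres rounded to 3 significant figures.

0.245 m

The equivalent simple-pendulum length is L_eq = I/(md), where I is about the pivot and d = 0.1835 m.
I_cm = (1/12)mL² = 0.01639 kg·m², so I = I_cm + md² = 0.01639 + 0.04916 = 0.06555 kg·m².
L_eq = 0.06555/(1.46 × 0.1835) = 0.245 m.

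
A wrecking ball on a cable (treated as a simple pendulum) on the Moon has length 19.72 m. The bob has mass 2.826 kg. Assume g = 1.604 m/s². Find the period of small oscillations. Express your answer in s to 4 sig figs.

T = 2π√(L/g) = 2π√(19.72/1.604) = 2π × 3.5063 = 22.03 s.

22.03 s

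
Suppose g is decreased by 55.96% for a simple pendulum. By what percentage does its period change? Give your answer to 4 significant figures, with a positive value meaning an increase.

T ∝ 1/√g, so T'/T = 1/√(0.44040) = 1.5069.
Percentage change in T = (1.5069 − 1) × 100% = 50.69%.

50.69%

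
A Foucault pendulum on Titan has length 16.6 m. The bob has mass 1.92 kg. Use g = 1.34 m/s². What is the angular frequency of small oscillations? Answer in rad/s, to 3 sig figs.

ω = √(g/L) = √(1.34/16.6) = 0.284 rad/s.

0.284 rad/s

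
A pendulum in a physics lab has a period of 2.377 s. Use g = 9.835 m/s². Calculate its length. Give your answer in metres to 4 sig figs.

1.408 m

From T = 2π√(L/g), L = gT²/(4π²) = 9.835 × 2.3770²/(4π²) = 1.408 m.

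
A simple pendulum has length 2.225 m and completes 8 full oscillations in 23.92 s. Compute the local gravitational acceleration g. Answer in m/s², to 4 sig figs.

T = 23.92/8 = 2.9900 s.
From T = 2π√(L/g), g = 4π²L/T² = 4π² × 2.225/2.9900² = 9.825 m/s².

9.825 m/s²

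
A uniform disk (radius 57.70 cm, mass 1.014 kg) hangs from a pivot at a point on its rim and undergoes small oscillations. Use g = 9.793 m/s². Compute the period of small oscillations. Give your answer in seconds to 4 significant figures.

I_cm = ½mr² = 0.16880 kg·m². The pivot is at distance d = 0.5770 m from the centre of mass.
By the parallel-axis theorem, I = I_cm + md² = 0.16880 + 0.33759 = 0.50639 kg·m².
T = 2π√(I/(mgd)) = 2π√(0.50639/(1.014 × 9.793 × 0.5770)) = 1.868 s.

1.868 s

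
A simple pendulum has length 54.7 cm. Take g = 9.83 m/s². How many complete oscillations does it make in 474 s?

T = 2π√(L/g) = 2π√(0.547/9.83) = 1.482 s.
Number of complete oscillations = ⌊474/1.482⌋ = ⌊319.8⌋ = 319.

319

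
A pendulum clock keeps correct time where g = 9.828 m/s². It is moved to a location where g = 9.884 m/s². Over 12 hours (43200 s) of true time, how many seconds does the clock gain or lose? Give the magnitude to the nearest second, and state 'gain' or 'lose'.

The clock's period scales as T ∝ 1/√g, so T'/T = √(9.828/9.884) = 0.997163.
In 43200 s of true time the clock registers 43200/0.997163 = 43322.9 s, so it gains 123 s.

gain 123 s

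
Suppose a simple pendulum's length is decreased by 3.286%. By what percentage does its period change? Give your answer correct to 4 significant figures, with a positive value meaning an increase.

T ∝ √L, so T'/T = √(0.96714) = 0.98343.
Percentage change in T = (0.98343 − 1) × 100% = -1.657%.

-1.657%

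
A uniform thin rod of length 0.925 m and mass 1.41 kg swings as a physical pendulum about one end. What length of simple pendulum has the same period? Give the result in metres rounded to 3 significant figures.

The equivalent simple-pendulum length is L_eq = I/(md), where I is about the pivot and d = 0.4625 m.
I_cm = (1/12)mL² = 0.1005 kg·m², so I = I_cm + md² = 0.1005 + 0.3016 = 0.4021 kg·m².
L_eq = 0.4021/(1.41 × 0.4625) = 0.617 m.

0.617 m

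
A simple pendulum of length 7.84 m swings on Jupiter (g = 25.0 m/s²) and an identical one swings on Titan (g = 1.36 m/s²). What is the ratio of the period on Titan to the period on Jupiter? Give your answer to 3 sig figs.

T ∝ 1/√g, so T₂/T₁ = √(g₁/g₂) = √(25.0/1.36) = 4.29.

4.29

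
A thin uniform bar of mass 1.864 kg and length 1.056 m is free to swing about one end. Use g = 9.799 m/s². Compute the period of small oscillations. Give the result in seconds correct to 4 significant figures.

For a physical pendulum T = 2π√(I/(mgd)), with d = 0.52800 m from pivot to centre of mass.
I_cm = mL²/12 = 1.864 × 1.056²/12 = 0.17322 kg·m²; I = I_cm + md² = 0.17322 + 1.864 × 0.52800² = 0.69287 kg·m².
T = 2π√(0.69287/(1.864 × 9.799 × 0.52800)) = 1.684 s.

1.684 s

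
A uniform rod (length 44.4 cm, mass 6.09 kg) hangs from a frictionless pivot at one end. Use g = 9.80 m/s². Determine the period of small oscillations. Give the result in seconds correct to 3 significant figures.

1.09 s

For a physical pendulum T = 2π√(I/(mgd)), with d = 0.2220 m from pivot to centre of mass.
I_cm = mL²/12 = 6.09 × 0.444²/12 = 0.1000 kg·m²; I = I_cm + md² = 0.1000 + 6.09 × 0.2220² = 0.4002 kg·m².
T = 2π√(0.4002/(6.09 × 9.80 × 0.2220)) = 1.09 s.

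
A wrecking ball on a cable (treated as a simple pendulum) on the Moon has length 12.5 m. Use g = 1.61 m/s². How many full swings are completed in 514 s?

T = 2π√(L/g) = 2π√(12.5/1.61) = 17.51 s.
Number of complete oscillations = ⌊514/17.51⌋ = ⌊29.36⌋ = 29.

29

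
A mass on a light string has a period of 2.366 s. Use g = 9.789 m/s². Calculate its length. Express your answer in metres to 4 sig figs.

1.388 m

From T = 2π√(L/g), L = gT²/(4π²) = 9.789 × 2.3660²/(4π²) = 1.388 m.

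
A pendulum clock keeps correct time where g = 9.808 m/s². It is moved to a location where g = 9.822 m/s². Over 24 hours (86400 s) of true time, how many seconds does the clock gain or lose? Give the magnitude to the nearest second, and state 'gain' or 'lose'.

gain 62 s

The clock's period scales as T ∝ 1/√g, so T'/T = √(9.808/9.822) = 0.999287.
In 86400 s of true time the clock registers 86400/0.999287 = 86461.6 s, so it gains 62 s.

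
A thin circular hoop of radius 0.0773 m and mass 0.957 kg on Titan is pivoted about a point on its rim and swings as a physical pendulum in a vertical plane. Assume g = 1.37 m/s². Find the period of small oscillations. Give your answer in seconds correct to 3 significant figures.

2.11 s

I_cm = mr² = 0.005718 kg·m². The pivot is at distance d = 0.0773 m from the centre of mass.
By the parallel-axis theorem, I = I_cm + md² = 0.005718 + 0.005718 = 0.01144 kg·m².
T = 2π√(I/(mgd)) = 2π√(0.01144/(0.957 × 1.37 × 0.0773)) = 2.11 s.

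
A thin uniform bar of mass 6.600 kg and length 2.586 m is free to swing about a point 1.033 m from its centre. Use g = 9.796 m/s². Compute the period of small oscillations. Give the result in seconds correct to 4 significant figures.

2.517 s

For a physical pendulum T = 2π√(I/(mgd)), with d = 1.0330 m from pivot to centre of mass.
I_cm = mL²/12 = 6.600 × 2.586²/12 = 3.6781 kg·m²; I = I_cm + md² = 3.6781 + 6.600 × 1.0330² = 10.721 kg·m².
T = 2π√(10.721/(6.600 × 9.796 × 1.0330)) = 2.517 s.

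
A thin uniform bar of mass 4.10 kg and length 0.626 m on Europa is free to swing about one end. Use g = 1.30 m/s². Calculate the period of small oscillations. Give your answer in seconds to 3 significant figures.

For a physical pendulum T = 2π√(I/(mgd)), with d = 0.3130 m from pivot to centre of mass.
I_cm = mL²/12 = 4.10 × 0.626²/12 = 0.1339 kg·m²; I = I_cm + md² = 0.1339 + 4.10 × 0.3130² = 0.5356 kg·m².
T = 2π√(0.5356/(4.10 × 1.30 × 0.3130)) = 3.56 s.

3.56 s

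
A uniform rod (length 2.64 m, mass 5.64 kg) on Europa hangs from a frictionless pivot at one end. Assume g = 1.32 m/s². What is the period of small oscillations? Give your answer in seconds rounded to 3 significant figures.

7.26 s

For a physical pendulum T = 2π√(I/(mgd)), with d = 1.320 m from pivot to centre of mass.
I_cm = mL²/12 = 5.64 × 2.64²/12 = 3.276 kg·m²; I = I_cm + md² = 3.276 + 5.64 × 1.320² = 13.10 kg·m².
T = 2π√(13.10/(5.64 × 1.32 × 1.320)) = 7.26 s.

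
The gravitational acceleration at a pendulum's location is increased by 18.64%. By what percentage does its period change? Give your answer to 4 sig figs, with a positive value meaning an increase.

T ∝ 1/√g, so T'/T = 1/√(1.1864) = 0.91809.
Percentage change in T = (0.91809 − 1) × 100% = -8.191%.

-8.191%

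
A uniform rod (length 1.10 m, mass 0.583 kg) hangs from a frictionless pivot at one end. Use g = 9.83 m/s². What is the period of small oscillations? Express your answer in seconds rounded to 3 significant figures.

1.72 s

For a physical pendulum T = 2π√(I/(mgd)), with d = 0.5500 m from pivot to centre of mass.
I_cm = mL²/12 = 0.583 × 1.10²/12 = 0.05879 kg·m²; I = I_cm + md² = 0.05879 + 0.583 × 0.5500² = 0.2351 kg·m².
T = 2π√(0.2351/(0.583 × 9.83 × 0.5500)) = 1.72 s.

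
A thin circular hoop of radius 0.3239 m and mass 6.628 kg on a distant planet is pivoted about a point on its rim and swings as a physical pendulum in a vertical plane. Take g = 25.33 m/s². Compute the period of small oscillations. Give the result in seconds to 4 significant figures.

1.005 s

I_cm = mr² = 0.69535 kg·m². The pivot is at distance d = 0.3239 m from the centre of mass.
By the parallel-axis theorem, I = I_cm + md² = 0.69535 + 0.69535 = 1.3907 kg·m².
T = 2π√(I/(mgd)) = 2π√(1.3907/(6.628 × 25.33 × 0.3239)) = 1.005 s.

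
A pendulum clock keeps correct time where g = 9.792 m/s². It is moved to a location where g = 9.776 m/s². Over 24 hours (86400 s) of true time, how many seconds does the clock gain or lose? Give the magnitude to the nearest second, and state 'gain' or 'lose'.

The clock's period scales as T ∝ 1/√g, so T'/T = √(9.792/9.776) = 1.00082.
In 86400 s of true time the clock registers 86400/1.00082 = 86329.4 s, so it loses 71 s.

lose 71 s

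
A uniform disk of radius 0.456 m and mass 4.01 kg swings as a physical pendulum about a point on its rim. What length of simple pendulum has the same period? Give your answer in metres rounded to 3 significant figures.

0.684 m

The equivalent simple-pendulum length is L_eq = I/(md), where I is about the pivot and d = 0.4560 m.
I_cm = ½mR² = 0.4169 kg·m², so I = I_cm + md² = 0.4169 + 0.8338 = 1.251 kg·m².
L_eq = 1.251/(4.01 × 0.4560) = 0.684 m.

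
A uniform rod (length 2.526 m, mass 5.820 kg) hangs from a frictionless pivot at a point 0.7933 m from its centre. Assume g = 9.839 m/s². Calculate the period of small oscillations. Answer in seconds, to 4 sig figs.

For a physical pendulum T = 2π√(I/(mgd)), with d = 0.79330 m from pivot to centre of mass.
I_cm = mL²/12 = 5.820 × 2.526²/12 = 3.0946 kg·m²; I = I_cm + md² = 3.0946 + 5.820 × 0.79330² = 6.7573 kg·m².
T = 2π√(6.7573/(5.820 × 9.839 × 0.79330)) = 2.423 s.

2.423 s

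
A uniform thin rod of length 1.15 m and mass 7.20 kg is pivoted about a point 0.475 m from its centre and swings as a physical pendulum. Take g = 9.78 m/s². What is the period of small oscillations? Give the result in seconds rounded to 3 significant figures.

1.69 s

For a physical pendulum T = 2π√(I/(mgd)), with d = 0.4750 m from pivot to centre of mass.
I_cm = mL²/12 = 7.20 × 1.15²/12 = 0.7935 kg·m²; I = I_cm + md² = 0.7935 + 7.20 × 0.4750² = 2.418 kg·m².
T = 2π√(2.418/(7.20 × 9.78 × 0.4750)) = 1.69 s.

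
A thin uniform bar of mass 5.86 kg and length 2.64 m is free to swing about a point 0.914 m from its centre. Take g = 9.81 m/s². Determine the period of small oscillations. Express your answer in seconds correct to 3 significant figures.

For a physical pendulum T = 2π√(I/(mgd)), with d = 0.9140 m from pivot to centre of mass.
I_cm = mL²/12 = 5.86 × 2.64²/12 = 3.403 kg·m²; I = I_cm + md² = 3.403 + 5.86 × 0.9140² = 8.299 kg·m².
T = 2π√(8.299/(5.86 × 9.81 × 0.9140)) = 2.50 s.

2.50 s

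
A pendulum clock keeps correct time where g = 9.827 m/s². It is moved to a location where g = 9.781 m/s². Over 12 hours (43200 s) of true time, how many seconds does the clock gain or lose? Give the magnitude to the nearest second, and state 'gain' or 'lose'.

lose 101 s

The clock's period scales as T ∝ 1/√g, so T'/T = √(9.827/9.781) = 1.00235.
In 43200 s of true time the clock registers 43200/1.00235 = 43098.8 s, so it loses 101 s.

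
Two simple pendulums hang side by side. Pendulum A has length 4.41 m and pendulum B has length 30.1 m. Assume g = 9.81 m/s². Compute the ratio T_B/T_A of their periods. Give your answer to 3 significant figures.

T ∝ √L, so T_B/T_A = √(L_B/L_A) = √(30.1/4.41) = 2.61.

2.61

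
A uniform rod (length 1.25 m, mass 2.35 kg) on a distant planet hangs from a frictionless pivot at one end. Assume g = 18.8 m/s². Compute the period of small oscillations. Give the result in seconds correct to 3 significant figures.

For a physical pendulum T = 2π√(I/(mgd)), with d = 0.6250 m from pivot to centre of mass.
I_cm = mL²/12 = 2.35 × 1.25²/12 = 0.3060 kg·m²; I = I_cm + md² = 0.3060 + 2.35 × 0.6250² = 1.224 kg·m².
T = 2π√(1.224/(2.35 × 18.8 × 0.6250)) = 1.32 s.

1.32 s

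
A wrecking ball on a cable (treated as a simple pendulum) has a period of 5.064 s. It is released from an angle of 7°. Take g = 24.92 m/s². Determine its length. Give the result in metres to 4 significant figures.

16.19 m

From T = 2π√(L/g), L = gT²/(4π²) = 24.92 × 5.0640²/(4π²) = 16.19 m.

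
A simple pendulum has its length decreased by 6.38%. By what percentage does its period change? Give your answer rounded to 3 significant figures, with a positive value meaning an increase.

T ∝ √L, so T'/T = √(0.9362) = 0.9676.
Percentage change in T = (0.9676 − 1) × 100% = -3.24%.

-3.24%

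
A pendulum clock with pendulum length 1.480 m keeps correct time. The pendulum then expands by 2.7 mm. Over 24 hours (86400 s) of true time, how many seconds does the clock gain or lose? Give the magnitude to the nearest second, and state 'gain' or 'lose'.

lose 79 s

T ∝ √L, so T'/T = √(1.48270/1.480) = 1.00091.
In 86400 s of true time the clock registers 86400/1.00091 = 86321.3 s, so it loses 79 s.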